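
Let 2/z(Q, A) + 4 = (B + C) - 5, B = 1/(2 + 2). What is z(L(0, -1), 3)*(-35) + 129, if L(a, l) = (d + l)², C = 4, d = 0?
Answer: 2731/19 ≈ 143.74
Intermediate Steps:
L(a, l) = l² (L(a, l) = (0 + l)² = l²)
B = ¼ (B = 1/4 = ¼ ≈ 0.25000)
z(Q, A) = -8/19 (z(Q, A) = 2/(-4 + ((¼ + 4) - 5)) = 2/(-4 + (17/4 - 5)) = 2/(-4 - ¾) = 2/(-19/4) = 2*(-4/19) = -8/19)
z(L(0, -1), 3)*(-35) + 129 = -8/19*(-35) + 129 = 280/19 + 129 = 2731/19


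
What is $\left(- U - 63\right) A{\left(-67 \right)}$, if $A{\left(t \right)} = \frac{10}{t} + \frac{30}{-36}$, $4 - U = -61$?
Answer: $\frac{25280}{201} \approx 125.77$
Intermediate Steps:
$U = 65$ ($U = 4 - -61 = 4 + 61 = 65$)
$A{\left(t \right)} = - \frac{5}{6} + \frac{10}{t}$ ($A{\left(t \right)} = \frac{10}{t} + 30 \left(- \frac{1}{36}\right) = \frac{10}{t} - \frac{5}{6} = - \frac{5}{6} + \frac{10}{t}$)
$\left(- U - 63\right) A{\left(-67 \right)} = \left(\left(-1\right) 65 - 63\right) \left(- \frac{5}{6} + \frac{10}{-67}\right) = \left(-65 - 63\right) \left(- \frac{5}{6} + 10 \left(- \frac{1}{67}\right)\right) = - 128 \left(- \frac{5}{6} - \frac{10}{67}\right) = \left(-128\right) \left(- \frac{395}{402}\right) = \frac{25280}{201}$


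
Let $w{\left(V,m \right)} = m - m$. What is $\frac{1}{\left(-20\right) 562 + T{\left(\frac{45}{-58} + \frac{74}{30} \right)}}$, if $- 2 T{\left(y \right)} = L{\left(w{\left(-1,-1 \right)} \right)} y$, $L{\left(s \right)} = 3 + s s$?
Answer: $- \frac{580}{6520671} \approx -8.8948 \cdot 10^{-5}$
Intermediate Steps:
$w{\left(V,m \right)} = 0$
$L{\left(s \right)} = 3 + s^{2}$
$T{\left(y \right)} = - \frac{3 y}{2}$ ($T{\left(y \right)} = - \frac{\left(3 + 0^{2}\right) y}{2} = - \frac{\left(3 + 0\right) y}{2} = - \frac{3 y}{2}$)
$\frac{1}{\left(-20\right) 562 + T{\left(\frac{45}{-58} + \frac{74}{30} \right)}} = \frac{1}{\left(-20\right) 562 - \frac{3 \left(\frac{45}{-58} + \frac{74}{30}\right)}{2}} = \frac{1}{-11240 - \frac{3 \left(45 \left(- \frac{1}{58}\right) + 74 \cdot \frac{1}{30}\right)}{2}} = \frac{1}{-11240 - \frac{3 \left(- \frac{45}{58} + \frac{37}{15}\right)}{2}} = \frac{1}{-11240 - \frac{1471}{580}} = \frac{1}{- \frac{6520671}{580}} = - \frac{580}{6520671}$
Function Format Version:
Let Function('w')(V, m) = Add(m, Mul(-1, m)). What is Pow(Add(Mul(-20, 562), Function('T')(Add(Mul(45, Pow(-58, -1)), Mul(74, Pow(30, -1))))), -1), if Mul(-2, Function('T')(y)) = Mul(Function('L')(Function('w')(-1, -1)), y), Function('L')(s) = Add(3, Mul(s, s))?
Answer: Rational(-580, 6520671) ≈ -8.8948e-5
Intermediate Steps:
Function('w')(V, m) = 0
Function('L')(s) = Add(3, Pow(s, 2))
Function('T')(y) = Mul(Rational(-3, 2), y) (Function('T')(y) = Mul(Rational(-1, 2), Mul(Add(3, Pow(0, 2)), y)) = Mul(Rational(-1, 2), Mul(Add(3, 0), y)) = Mul(Rational(-1, 2), Mul(3, y)) = Mul(Rational(-3, 2), y))
Pow(Add(Mul(-20, 562), Function('T')(Add(Mul(45, Pow(-58, -1)), Mul(74, Pow(30, -1))))), -1) = Pow(Add(Mul(-20, 562), Mul(Rational(-3, 2), Add(Mul(45, Pow(-58, -1)), Mul(74, Pow(30, -1))))), -1) = Pow(Add(-11240, Mul(Rational(-3, 2), Add(Mul(45, Rational(-1, 58)), Mul(74, Rational(1, 30))))), -1) = Pow(Add(-11240, Mul(Rational(-3, 2), Add(Rational(-45, 58), Rational(37, 15)))), -1) = Pow(Add(-11240, Mul(Rational(-3, 2), Rational(1471, 870))), -1) = Pow(Add(-11240, Rational(-1471, 580)), -1) = Pow(Rational(-6520671, 580), -1) = Rational(-580, 6520671)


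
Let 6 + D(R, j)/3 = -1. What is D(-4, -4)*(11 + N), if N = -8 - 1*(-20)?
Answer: -483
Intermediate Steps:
N = 12 (N = -8 + 20 = 12)
D(R, j) = -21 (D(R, j) = -18 + 3*(-1) = -18 - 3 = -21)
D(-4, -4)*(11 + N) = -21*(11 + 12) = -21*23 = -483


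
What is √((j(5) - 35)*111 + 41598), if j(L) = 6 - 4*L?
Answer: √36159 ≈ 190.16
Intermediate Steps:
√((j(5) - 35)*111 + 41598) = √(((6 - 4*5) - 35)*111 + 41598) = √(((6 - 20) - 35)*111 + 41598) = √((-14 - 35)*111 + 41598) = √(-49*111 + 41598) = √(-5439 + 41598) = √36159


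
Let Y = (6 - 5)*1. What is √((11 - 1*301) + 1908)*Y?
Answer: √1618 ≈ 40.224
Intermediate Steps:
Y = 1 (Y = 1*1 = 1)
√((11 - 1*301) + 1908)*Y = √((11 - 1*301) + 1908)*1 = √((11 - 301) + 1908)*1 = √(-290 + 1908)*1 = √1618*1 = √1618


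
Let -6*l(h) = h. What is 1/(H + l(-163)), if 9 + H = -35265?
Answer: -6/211481 ≈ -2.8371e-5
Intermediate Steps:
H = -35274 (H = -9 - 35265 = -35274)
l(h) = -h/6
1/(H + l(-163)) = 1/(-35274 - 1/6*(-163)) = 1/(-35274 + 163/6) = 1/(-211481/6) = -6/211481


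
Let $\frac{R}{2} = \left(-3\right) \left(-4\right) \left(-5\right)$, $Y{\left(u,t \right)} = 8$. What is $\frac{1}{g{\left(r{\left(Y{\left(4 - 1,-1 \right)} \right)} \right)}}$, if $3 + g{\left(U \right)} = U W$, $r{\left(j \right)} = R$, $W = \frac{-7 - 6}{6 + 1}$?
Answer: $\frac{7}{1539} \approx 0.0045484$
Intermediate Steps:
$W = - \frac{13}{7} \approx -1.8571$
$R = -120$ ($R = 2 \left(-3\right) \left(-4\right) \left(-5\right) = 2 \cdot 12 \left(-5\right) = 2 \left(-60\right) = -120$)
$r{\left(j \right)} = -120$
$g{\left(U \right)} = -3 - \frac{13 U}{7}$ ($g{\left(U \right)} = -3 + U \left(- \frac{13}{7}\right) = -3 - \frac{13 U}{7}$)
$\frac{1}{g{\left(r{\left(Y{\left(4 - 1,-1 \right)} \right)} \right)}} = \frac{1}{-3 - - \frac{1560}{7}} = \frac{1}{-3 + \frac{1560}{7}} = \frac{1}{\frac{1539}{7}} = \frac{7}{1539}$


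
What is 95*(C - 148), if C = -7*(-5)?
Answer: -10735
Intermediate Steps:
C = 35
95*(C - 148) = 95*(35 - 148) = 95*(-113) = -10735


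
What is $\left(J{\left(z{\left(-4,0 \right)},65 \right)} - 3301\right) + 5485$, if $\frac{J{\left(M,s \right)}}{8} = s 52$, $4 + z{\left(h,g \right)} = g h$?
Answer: $29224$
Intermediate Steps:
$z{\left(h,g \right)} = -4 + g h$
$J{\left(M,s \right)} = 416 s$ ($J{\left(M,s \right)} = 8 s 52 = 8 \cdot 52 s = 416 s$)
$\left(J{\left(z{\left(-4,0 \right)},65 \right)} - 3301\right) + 5485 = \left(416 \cdot 65 - 3301\right) + 5485 = \left(27040 - 3301\right) + 5485 = 23739 + 5485 = 29224$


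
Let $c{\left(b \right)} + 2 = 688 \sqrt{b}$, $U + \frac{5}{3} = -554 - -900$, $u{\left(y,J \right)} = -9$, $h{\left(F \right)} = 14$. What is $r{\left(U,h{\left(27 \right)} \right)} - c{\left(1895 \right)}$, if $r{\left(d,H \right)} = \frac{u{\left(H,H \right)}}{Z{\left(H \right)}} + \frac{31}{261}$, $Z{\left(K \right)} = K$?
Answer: $\frac{5393}{3654} - 688 \sqrt{1895} \approx -29948.0$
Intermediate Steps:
$U = \frac{1033}{3}$ ($U = - \frac{5}{3} - -346 = - \frac{5}{3} + \left(-554 + 900\right) = - \frac{5}{3} + 346 = \frac{1033}{3} \approx 344.33$)
$c{\left(b \right)} = -2 + 688 \sqrt{b}$
$r{\left(d,H \right)} = \frac{31}{261} - \frac{9}{H}$ ($r{\left(d,H \right)} = - \frac{9}{H} + \frac{31}{261} = \frac{31}{261} - \frac{9}{H}$)
$r{\left(U,h{\left(27 \right)} \right)} - c{\left(1895 \right)} = \left(\frac{31}{261} - \frac{9}{14}\right) - \left(-2 + 688 \sqrt{1895}\right) = \left(\frac{31}{261} - \frac{9}{14}\right) + \left(2 - 688 \sqrt{1895}\right) = - \frac{1915}{3654} + \left(2 - 688 \sqrt{1895}\right) = \frac{5393}{3654} - 688 \sqrt{1895}$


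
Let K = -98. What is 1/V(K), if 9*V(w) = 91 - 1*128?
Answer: -9/37 ≈ -0.24324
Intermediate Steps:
V(w) = -37/9 (V(w) = (91 - 1*128)/9 = (91 - 128)/9 = (⅑)*(-37) = -37/9)
1/V(K) = 1/(-37/9) = -9/37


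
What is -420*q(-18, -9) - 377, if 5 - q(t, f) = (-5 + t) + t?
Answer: -19697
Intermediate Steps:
q(t, f) = 10 - 2*t (q(t, f) = 5 - ((-5 + t) + t) = 5 - (-5 + 2*t) = 5 + (5 - 2*t) = 10 - 2*t)
-420*q(-18, -9) - 377 = -420*(10 - 2*(-18)) - 377 = -420*(10 + 36) - 377 = -420*46 - 377 = -19320 - 377 = -19697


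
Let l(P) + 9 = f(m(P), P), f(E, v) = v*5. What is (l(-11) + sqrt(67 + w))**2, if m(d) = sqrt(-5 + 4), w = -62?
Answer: (64 - sqrt(5))**2 ≈ 3814.8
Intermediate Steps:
m(d) = I (m(d) = sqrt(-1) = I)
f(E, v) = 5*v
l(P) = -9 + 5*P
(l(-11) + sqrt(67 + w))**2 = ((-9 + 5*(-11)) + sqrt(67 - 62))**2 = ((-9 - 55) + sqrt(5))**2 = (-64 + sqrt(5))**2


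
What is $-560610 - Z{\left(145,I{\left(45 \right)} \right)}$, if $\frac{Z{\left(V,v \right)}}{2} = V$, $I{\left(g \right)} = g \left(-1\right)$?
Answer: $-560900$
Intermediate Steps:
$I{\left(g \right)} = - g$
$Z{\left(V,v \right)} = 2 V$
$-560610 - Z{\left(145,I{\left(45 \right)} \right)} = -560610 - 2 \cdot 145 = -560610 - 290 = -560900$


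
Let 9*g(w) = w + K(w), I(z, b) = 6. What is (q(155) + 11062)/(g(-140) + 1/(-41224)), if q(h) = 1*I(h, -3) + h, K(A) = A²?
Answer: 4163912568/802219031 ≈ 5.1905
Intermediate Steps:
g(w) = w/9 + w²/9 (g(w) = (w + w²)/9 = w/9 + w²/9)
q(h) = 6 + h (q(h) = 1*6 + h = 6 + h)
(q(155) + 11062)/(g(-140) + 1/(-41224)) = ((6 + 155) + 11062)/((⅑)*(-140)*(1 - 140) + 1/(-41224)) = (161 + 11062)/((⅑)*(-140)*(-139) - 1/41224) = 11223/(19460/9 - 1/41224) = 11223/(802219031/371016) = 11223*(371016/802219031) = 4163912568/802219031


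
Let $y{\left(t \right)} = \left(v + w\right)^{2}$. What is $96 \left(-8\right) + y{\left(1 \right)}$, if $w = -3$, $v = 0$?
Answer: $-759$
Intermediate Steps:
$y{\left(t \right)} = 9$ ($y{\left(t \right)} = \left(0 - 3\right)^{2} = \left(-3\right)^{2} = 9$)
$96 \left(-8\right) + y{\left(1 \right)} = 96 \left(-8\right) + 9 = -768 + 9 = -759$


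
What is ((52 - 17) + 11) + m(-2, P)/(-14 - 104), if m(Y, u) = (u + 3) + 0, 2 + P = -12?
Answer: 5439/118 ≈ 46.093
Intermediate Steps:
P = -14 (P = -2 - 12 = -14)
m(Y, u) = 3 + u (m(Y, u) = (3 + u) + 0 = 3 + u)
((52 - 17) + 11) + m(-2, P)/(-14 - 104) = ((52 - 17) + 11) + (3 - 14)/(-14 - 104) = (35 + 11) - 11/(-118) = 46 - 11*(-1/118) = 46 + 11/118 = 5439/118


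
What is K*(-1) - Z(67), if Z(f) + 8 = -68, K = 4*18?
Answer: 4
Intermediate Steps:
K = 72
Z(f) = -76 (Z(f) = -8 - 68 = -76)
K*(-1) - Z(67) = 72*(-1) - 1*(-76) = -72 + 76 = 4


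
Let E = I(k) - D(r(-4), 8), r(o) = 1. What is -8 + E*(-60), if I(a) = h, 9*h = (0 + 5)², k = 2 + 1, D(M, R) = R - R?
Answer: -524/3 ≈ -174.67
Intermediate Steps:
D(M, R) = 0
k = 3
h = 25/9 (h = (0 + 5)²/9 = (⅑)*5² = (⅑)*25 = 25/9 ≈ 2.7778)
I(a) = 25/9
E = 25/9 (E = 25/9 - 1*0 = 25/9 + 0 = 25/9 ≈ 2.7778)
-8 + E*(-60) = -8 + (25/9)*(-60) = -8 - 500/3 = -524/3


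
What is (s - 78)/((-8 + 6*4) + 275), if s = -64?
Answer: -142/291 ≈ -0.48797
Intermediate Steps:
(s - 78)/((-8 + 6*4) + 275) = (-64 - 78)/((-8 + 6*4) + 275) = -142/((-8 + 24) + 275) = -142/(16 + 275) = -142/291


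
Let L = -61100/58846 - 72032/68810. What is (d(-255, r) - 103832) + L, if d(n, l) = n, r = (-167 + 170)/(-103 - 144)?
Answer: -105369205484923/1012298315 ≈ -1.0409e+5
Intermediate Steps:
r = -3/247 (r = 3/(-247) = 3*(-1/247) = -3/247 ≈ -0.012146)
L = -2110771518/1012298315 (L = -61100*1/58846 - 72032*1/68810 = -30550/29423 - 36016/34405 = -2110771518/1012298315 ≈ -2.0851)
(d(-255, r) - 103832) + L = (-255 - 103832) - 2110771518/1012298315 = -104087 - 2110771518/1012298315 = -105369205484923/1012298315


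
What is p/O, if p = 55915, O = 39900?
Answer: 11183/7980 ≈ 1.4014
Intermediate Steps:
p/O = 55915/39900 = 55915*(1/39900) = 11183/7980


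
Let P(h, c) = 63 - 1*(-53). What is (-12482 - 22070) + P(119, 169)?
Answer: -34436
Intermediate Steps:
P(h, c) = 116 (P(h, c) = 63 + 53 = 116)
(-12482 - 22070) + P(119, 169) = (-12482 - 22070) + 116 = -34552 + 116 = -34436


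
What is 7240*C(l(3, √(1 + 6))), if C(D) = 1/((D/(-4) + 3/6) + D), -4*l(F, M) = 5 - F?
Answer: 57920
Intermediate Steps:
l(F, M) = -5/4 + F/4 (l(F, M) = -(5 - F)/4 = -5/4 + F/4)
C(D) = 1/(½ + 3*D/4) (C(D) = 1/((D*(-¼) + 3*(⅙)) + D) = 1/((-D/4 + ½) + D) = 1/((½ - D/4) + D) = 1/(½ + 3*D/4))
7240*C(l(3, √(1 + 6))) = 7240*(4/(2 + 3*(-5/4 + (¼)*3))) = 7240*(4/(2 + 3*(-5/4 + ¾))) = 7240*(4/(2 + 3*(-½))) = 7240*(4/(2 - 3/2)) = 7240*(4/(½)) = 7240*(4*2) = 7240*8 = 57920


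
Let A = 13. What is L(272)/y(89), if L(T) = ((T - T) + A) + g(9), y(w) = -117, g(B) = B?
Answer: -22/117 ≈ -0.18803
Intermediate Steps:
L(T) = 22 (L(T) = ((T - T) + 13) + 9 = (0 + 13) + 9 = 13 + 9 = 22)
L(272)/y(89) = 22/(-117) = 22*(-1/117) = -22/117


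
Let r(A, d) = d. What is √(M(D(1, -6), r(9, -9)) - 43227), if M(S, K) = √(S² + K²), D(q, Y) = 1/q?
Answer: √(-43227 + √82) ≈ 207.89*I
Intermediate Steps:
M(S, K) = √(K² + S²)
√(M(D(1, -6), r(9, -9)) - 43227) = √(√((-9)² + (1/1)²) - 43227) = √(√(81 + 1²) - 43227) = √(√(81 + 1) - 43227) = √(√82 - 43227) = √(-43227 + √82)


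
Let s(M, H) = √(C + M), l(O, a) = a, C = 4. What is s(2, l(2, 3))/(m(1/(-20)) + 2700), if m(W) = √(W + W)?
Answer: 27000*√6/72900001 - 2*I*√15/72900001 ≈ 0.00090722 - 1.0625e-7*I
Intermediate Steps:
s(M, H) = √(4 + M)
m(W) = √2*√W (m(W) = √(2*W) = √2*√W)
s(2, l(2, 3))/(m(1/(-20)) + 2700) = √(4 + 2)/(√2*√(1/(-20)) + 2700) = √6/(√2*√(-1/20) + 2700) = √6/(√2*(I*√5/10) + 2700) = √6/(I*√10/10 + 2700) = √6/(2700 + I*√10/10)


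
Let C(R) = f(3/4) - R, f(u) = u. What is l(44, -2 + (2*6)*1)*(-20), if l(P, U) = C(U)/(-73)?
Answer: -185/73 ≈ -2.5342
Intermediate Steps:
C(R) = ¾ - R (C(R) = 3/4 - R = 3*(¼) - R = ¾ - R)
l(P, U) = -3/292 + U/73 (l(P, U) = (¾ - U)/(-73) = (¾ - U)*(-1/73) = -3/292 + U/73)
l(44, -2 + (2*6)*1)*(-20) = (-3/292 + (-2 + (2*6)*1)/73)*(-20) = (-3/292 + (-2 + 12*1)/73)*(-20) = (-3/292 + (-2 + 12)/73)*(-20) = (-3/292 + (1/73)*10)*(-20) = (-3/292 + 10/73)*(-20) = (37/292)*(-20) = -185/73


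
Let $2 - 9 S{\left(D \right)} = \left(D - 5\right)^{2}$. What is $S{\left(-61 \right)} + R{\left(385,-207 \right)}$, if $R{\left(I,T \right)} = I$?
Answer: $- \frac{889}{9} \approx -98.778$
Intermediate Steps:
$S{\left(D \right)} = \frac{2}{9} - \frac{\left(-5 + D\right)^{2}}{9}$ ($S{\left(D \right)} = \frac{2}{9} - \frac{\left(D - 5\right)^{2}}{9} = \frac{2}{9} - \frac{\left(-5 + D\right)^{2}}{9}$)
$S{\left(-61 \right)} + R{\left(385,-207 \right)} = \left(\frac{2}{9} - \frac{\left(-5 - 61\right)^{2}}{9}\right) + 385 = \left(\frac{2}{9} - \frac{\left(-66\right)^{2}}{9}\right) + 385 = \left(\frac{2}{9} - 484\right) + 385 = - \frac{4354}{9} + 385 = - \frac{889}{9}$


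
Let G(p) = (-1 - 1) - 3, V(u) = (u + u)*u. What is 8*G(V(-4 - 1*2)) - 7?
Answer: -47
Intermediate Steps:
V(u) = 2*u**2 (V(u) = (2*u)*u = 2*u**2)
G(p) = -5 (G(p) = -2 - 3 = -5)
8*G(V(-4 - 1*2)) - 7 = 8*(-5) - 7 = -40 - 7 = -47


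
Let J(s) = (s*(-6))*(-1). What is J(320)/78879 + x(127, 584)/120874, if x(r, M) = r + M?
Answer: 96053683/3178140082 ≈ 0.030223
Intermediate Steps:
J(s) = 6*s (J(s) = -6*s*(-1) = 6*s)
x(r, M) = M + r
J(320)/78879 + x(127, 584)/120874 = (6*320)/78879 + (584 + 127)/120874 = 1920*(1/78879) + 711*(1/120874) = 640/26293 + 711/120874 = 96053683/3178140082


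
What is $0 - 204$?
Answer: $-204$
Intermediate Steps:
$0 - 204 = -204$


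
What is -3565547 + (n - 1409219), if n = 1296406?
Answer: -3678360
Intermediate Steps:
-3565547 + (n - 1409219) = -3565547 + (1296406 - 1409219) = -3565547 - 112813 = -3678360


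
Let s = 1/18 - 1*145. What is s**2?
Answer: 6806881/324 ≈ 21009.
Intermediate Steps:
s = -2609/18 (s = 1/18 - 145 = -2609/18 ≈ -144.94)
s**2 = (-2609/18)**2 = 6806881/324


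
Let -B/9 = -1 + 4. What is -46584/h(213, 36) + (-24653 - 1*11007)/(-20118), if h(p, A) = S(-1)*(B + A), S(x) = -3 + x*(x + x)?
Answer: 52083214/10059 ≈ 5177.8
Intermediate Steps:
S(x) = -3 + 2*x**2 (S(x) = -3 + x*(2*x) = -3 + 2*x**2)
B = -27 (B = -9*(-1 + 4) = -9*3 = -27)
h(p, A) = 27 - A (h(p, A) = (-3 + 2*(-1)**2)*(-27 + A) = (-3 + 2*1)*(-27 + A) = (-3 + 2)*(-27 + A) = -(-27 + A) = 27 - A)
-46584/h(213, 36) + (-24653 - 1*11007)/(-20118) = -46584/(27 - 1*36) + (-24653 - 1*11007)/(-20118) = -46584/(27 - 36) + (-24653 - 11007)*(-1/20118) = -46584/(-9) - 35660*(-1/20118) = -46584*(-1/9) + 17830/10059 = 5176 + 17830/10059 = 52083214/10059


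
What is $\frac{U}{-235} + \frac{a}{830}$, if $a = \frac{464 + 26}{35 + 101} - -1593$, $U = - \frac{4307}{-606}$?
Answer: $\frac{1521822421}{803762040} \approx 1.8934$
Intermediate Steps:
$U = \frac{4307}{606}$ ($U = \left(-4307\right) \left(- \frac{1}{606}\right) = \frac{4307}{606} \approx 7.1073$)
$a = \frac{108569}{68}$ ($a = \frac{490}{136} + 1593 = 490 \cdot \frac{1}{136} + 1593 = \frac{245}{68} + 1593 = \frac{108569}{68} \approx 1596.6$)
$\frac{U}{-235} + \frac{a}{830} = \frac{4307}{606 \left(-235\right)} + \frac{108569}{68 \cdot 830} = \frac{4307}{606} \left(- \frac{1}{235}\right) + \frac{108569}{68} \cdot \frac{1}{830} = - \frac{4307}{142410} + \frac{108569}{56440} = \frac{1521822421}{803762040}$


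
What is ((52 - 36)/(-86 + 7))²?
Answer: 256/6241 ≈ 0.041019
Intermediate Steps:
((52 - 36)/(-86 + 7))² = (16/(-79))² = (16*(-1/79))² = (-16/79)² = 256/6241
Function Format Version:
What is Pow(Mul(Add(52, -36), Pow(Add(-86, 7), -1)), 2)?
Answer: Rational(256, 6241) ≈ 0.041019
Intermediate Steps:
Pow(Mul(Add(52, -36), Pow(Add(-86, 7), -1)), 2) = Pow(Mul(16, Pow(-79, -1)), 2) = Pow(Mul(16, Rational(-1, 79)), 2) = Pow(Rational(-16, 79), 2) = Rational(256, 6241)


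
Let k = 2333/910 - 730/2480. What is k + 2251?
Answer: 254258917/112840 ≈ 2253.3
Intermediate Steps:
k = 256077/112840 (k = 2333*(1/910) - 730*1/2480 = 2333/910 - 73/248 = 256077/112840 ≈ 2.2694)
k + 2251 = 256077/112840 + 2251 = 254258917/112840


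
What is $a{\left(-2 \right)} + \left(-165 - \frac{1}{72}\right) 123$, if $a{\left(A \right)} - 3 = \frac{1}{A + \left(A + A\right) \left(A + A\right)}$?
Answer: $- \frac{3409331}{168} \approx -20294.0$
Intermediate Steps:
$a{\left(A \right)} = 3 + \frac{1}{A + 4 A^{2}}$ ($a{\left(A \right)} = 3 + \frac{1}{A + \left(A + A\right) \left(A + A\right)} = 3 + \frac{1}{A + 2 A 2 A} = 3 + \frac{1}{A + 4 A^{2}}$)
$a{\left(-2 \right)} + \left(-165 - \frac{1}{72}\right) 123 = \frac{1 + 3 \left(-2\right) + 12 \left(-2\right)^{2}}{\left(-2\right) \left(1 + 4 \left(-2\right)\right)} + \left(-165 - \frac{1}{72}\right) 123 = - \frac{1 - 6 + 12 \cdot 4}{2 \left(1 - 8\right)} + \left(-165 - \frac{1}{72}\right) 123 = - \frac{1 - 6 + 48}{2 \left(-7\right)} + \left(-165 - \frac{1}{72}\right) 123 = \left(- \frac{1}{2}\right) \left(- \frac{1}{7}\right) 43 - \frac{487121}{24} = \frac{43}{14} - \frac{487121}{24} = - \frac{3409331}{168}$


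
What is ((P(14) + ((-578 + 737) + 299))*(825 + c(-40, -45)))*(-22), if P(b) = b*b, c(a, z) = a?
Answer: -11294580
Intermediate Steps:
P(b) = b²
((P(14) + ((-578 + 737) + 299))*(825 + c(-40, -45)))*(-22) = ((14² + ((-578 + 737) + 299))*(825 - 40))*(-22) = ((196 + (159 + 299))*785)*(-22) = ((196 + 458)*785)*(-22) = (654*785)*(-22) = 513390*(-22) = -11294580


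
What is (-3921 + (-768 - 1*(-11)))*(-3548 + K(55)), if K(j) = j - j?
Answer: 16597544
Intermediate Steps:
K(j) = 0
(-3921 + (-768 - 1*(-11)))*(-3548 + K(55)) = (-3921 + (-768 - 1*(-11)))*(-3548 + 0) = (-3921 + (-768 + 11))*(-3548) = (-3921 - 757)*(-3548) = -4678*(-3548) = 16597544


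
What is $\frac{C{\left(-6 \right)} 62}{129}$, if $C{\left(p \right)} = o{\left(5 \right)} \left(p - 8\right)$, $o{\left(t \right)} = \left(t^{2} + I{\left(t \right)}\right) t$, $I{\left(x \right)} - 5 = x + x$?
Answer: $- \frac{173600}{129} \approx -1345.7$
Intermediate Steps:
$I{\left(x \right)} = 5 + 2 x$ ($I{\left(x \right)} = 5 + \left(x + x\right) = 5 + 2 x$)
$o{\left(t \right)} = t \left(5 + t^{2} + 2 t\right)$ ($o{\left(t \right)} = \left(t^{2} + \left(5 + 2 t\right)\right) t = \left(5 + t^{2} + 2 t\right) t = t \left(5 + t^{2} + 2 t\right)$)
$C{\left(p \right)} = -1600 + 200 p$ ($C{\left(p \right)} = 5 \left(5 + 5^{2} + 2 \cdot 5\right) \left(p - 8\right) = 5 \left(5 + 25 + 10\right) \left(-8 + p\right) = 5 \cdot 40 \left(-8 + p\right) = 200 \left(-8 + p\right) = -1600 + 200 p$)
$\frac{C{\left(-6 \right)} 62}{129} = \frac{\left(-1600 + 200 \left(-6\right)\right) 62}{129} = \left(-1600 - 1200\right) 62 \cdot \frac{1}{129} = \left(-2800\right) 62 \cdot \frac{1}{129} = \left(-173600\right) \frac{1}{129} = - \frac{173600}{129}$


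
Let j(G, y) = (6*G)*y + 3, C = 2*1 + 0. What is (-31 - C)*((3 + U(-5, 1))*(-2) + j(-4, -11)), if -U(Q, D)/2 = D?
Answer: -8745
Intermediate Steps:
C = 2 (C = 2 + 0 = 2)
U(Q, D) = -2*D
j(G, y) = 3 + 6*G*y (j(G, y) = 6*G*y + 3 = 3 + 6*G*y)
(-31 - C)*((3 + U(-5, 1))*(-2) + j(-4, -11)) = (-31 - 1*2)*((3 - 2*1)*(-2) + (3 + 6*(-4)*(-11))) = (-31 - 2)*((3 - 2)*(-2) + (3 + 264)) = -33*(1*(-2) + 267) = -33*(-2 + 267) = -33*265 = -8745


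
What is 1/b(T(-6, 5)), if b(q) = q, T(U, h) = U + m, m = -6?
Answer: -1/12 ≈ -0.083333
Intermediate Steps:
T(U, h) = -6 + U (T(U, h) = U - 6 = -6 + U)
1/b(T(-6, 5)) = 1/(-6 - 6) = 1/(-12) = -1/12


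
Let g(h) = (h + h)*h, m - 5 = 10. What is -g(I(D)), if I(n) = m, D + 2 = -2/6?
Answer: -450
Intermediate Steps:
D = -7/3 (D = -2 - 2/6 = -2 - 2*⅙ = -2 - ⅓ = -7/3 ≈ -2.3333)
m = 15 (m = 5 + 10 = 15)
I(n) = 15
g(h) = 2*h² (g(h) = (2*h)*h = 2*h²)
-g(I(D)) = -2*15² = -2*225 = -1*450 = -450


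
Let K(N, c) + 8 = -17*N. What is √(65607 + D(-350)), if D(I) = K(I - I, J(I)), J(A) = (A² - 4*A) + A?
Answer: √65599 ≈ 256.12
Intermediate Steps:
J(A) = A² - 3*A
K(N, c) = -8 - 17*N
D(I) = -8 (D(I) = -8 - 17*(I - I) = -8 - 17*0 = -8 + 0 = -8)
√(65607 + D(-350)) = √(65607 - 8) = √65599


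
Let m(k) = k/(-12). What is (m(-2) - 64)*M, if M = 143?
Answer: -54769/6 ≈ -9128.2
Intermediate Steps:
m(k) = -k/12 (m(k) = k*(-1/12) = -k/12)
(m(-2) - 64)*M = (-1/12*(-2) - 64)*143 = (⅙ - 64)*143 = -383/6*143 = -54769/6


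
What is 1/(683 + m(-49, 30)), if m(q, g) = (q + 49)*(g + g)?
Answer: 1/683 ≈ 0.0014641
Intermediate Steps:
m(q, g) = 2*g*(49 + q) (m(q, g) = (49 + q)*(2*g) = 2*g*(49 + q))
1/(683 + m(-49, 30)) = 1/(683 + 2*30*(49 - 49)) = 1/(683 + 2*30*0) = 1/(683 + 0) = 1/683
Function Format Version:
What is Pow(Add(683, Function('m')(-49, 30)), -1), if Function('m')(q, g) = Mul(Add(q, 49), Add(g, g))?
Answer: Rational(1, 683) ≈ 0.0014641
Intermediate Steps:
Function('m')(q, g) = Mul(2, g, Add(49, q)) (Function('m')(q, g) = Mul(Add(49, q), Mul(2, g)) = Mul(2, g, Add(49, q)))
Pow(Add(683, Function('m')(-49, 30)), -1) = Pow(Add(683, Mul(2, 30, Add(49, -49))), -1) = Pow(Add(683, Mul(2, 30, 0)), -1) = Pow(Add(683, 0), -1) = Pow(683, -1) = Rational(1, 683)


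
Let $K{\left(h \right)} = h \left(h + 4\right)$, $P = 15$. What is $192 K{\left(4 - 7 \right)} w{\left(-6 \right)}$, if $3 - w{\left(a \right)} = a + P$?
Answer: $3456$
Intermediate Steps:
$K{\left(h \right)} = h \left(4 + h\right)$
$w{\left(a \right)} = -12 - a$ ($w{\left(a \right)} = 3 - \left(a + 15\right) = 3 - \left(15 + a\right) = -12 - a$)
$192 K{\left(4 - 7 \right)} w{\left(-6 \right)} = 192 \left(4 - 7\right) \left(4 + \left(4 - 7\right)\right) \left(-12 - -6\right) = 192 \left(4 - 7\right) \left(4 + \left(4 - 7\right)\right) \left(-12 + 6\right) = 192 \left(- 3 \left(4 - 3\right)\right) \left(-6\right) = 192 \left(\left(-3\right) 1\right) \left(-6\right) = 192 \left(-3\right) \left(-6\right) = \left(-576\right) \left(-6\right) = 3456$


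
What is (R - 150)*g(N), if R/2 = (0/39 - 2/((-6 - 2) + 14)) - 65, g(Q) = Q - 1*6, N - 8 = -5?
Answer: 842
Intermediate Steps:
N = 3 (N = 8 - 5 = 3)
g(Q) = -6 + Q (g(Q) = Q - 6 = -6 + Q)
R = -392/3 (R = 2*((0/39 - 2/((-6 - 2) + 14)) - 65) = 2*((0*(1/39) - 2/(-8 + 14)) - 65) = 2*((0 - 2/6) - 65) = 2*((0 - 2*⅙) - 65) = 2*((0 - ⅓) - 65) = 2*(-⅓ - 65) = 2*(-196/3) = -392/3 ≈ -130.67)
(R - 150)*g(N) = (-392/3 - 150)*(-6 + 3) = -842/3*(-3) = 842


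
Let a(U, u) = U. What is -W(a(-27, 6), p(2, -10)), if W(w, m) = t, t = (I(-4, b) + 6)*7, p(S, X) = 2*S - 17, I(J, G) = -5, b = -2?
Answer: -7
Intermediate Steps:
p(S, X) = -17 + 2*S
t = 7 (t = (-5 + 6)*7 = 1*7 = 7)
W(w, m) = 7
-W(a(-27, 6), p(2, -10)) = -1*7 = -7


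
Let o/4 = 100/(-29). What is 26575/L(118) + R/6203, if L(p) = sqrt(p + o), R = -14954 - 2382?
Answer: -17336/6203 + 26575*sqrt(87638)/3022 ≈ 2600.5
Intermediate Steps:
o = -400/29 (o = 4*(100/(-29)) = 4*(100*(-1/29)) = 4*(-100/29) = -400/29 ≈ -13.793)
R = -17336
L(p) = sqrt(-400/29 + p) (L(p) = sqrt(p - 400/29) = sqrt(-400/29 + p))
26575/L(118) + R/6203 = 26575/((sqrt(-11600 + 841*118)/29)) - 17336/6203 = 26575/((sqrt(-11600 + 99238)/29)) - 17336*1/6203 = 26575/((sqrt(87638)/29)) - 17336/6203 = 26575*(sqrt(87638)/3022) - 17336/6203 = 26575*sqrt(87638)/3022 - 17336/6203 = -17336/6203 + 26575*sqrt(87638)/3022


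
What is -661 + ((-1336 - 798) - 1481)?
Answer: -4276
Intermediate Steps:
-661 + ((-1336 - 798) - 1481) = -661 + (-2134 - 1481) = -661 - 3615 = -4276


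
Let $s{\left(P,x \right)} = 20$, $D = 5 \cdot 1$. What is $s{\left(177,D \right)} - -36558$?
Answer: $36578$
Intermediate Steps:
$D = 5$
$s{\left(177,D \right)} - -36558 = 20 - -36558 = 20 + 36558 = 36578$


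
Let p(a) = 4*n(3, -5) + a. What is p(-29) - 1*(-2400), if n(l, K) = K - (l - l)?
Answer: 2351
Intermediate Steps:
n(l, K) = K (n(l, K) = K - 1*0 = K + 0 = K)
p(a) = -20 + a (p(a) = 4*(-5) + a = -20 + a)
p(-29) - 1*(-2400) = (-20 - 29) - 1*(-2400) = -49 + 2400 = 2351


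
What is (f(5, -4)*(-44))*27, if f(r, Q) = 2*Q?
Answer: 9504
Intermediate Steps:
(f(5, -4)*(-44))*27 = ((2*(-4))*(-44))*27 = -8*(-44)*27 = 352*27 = 9504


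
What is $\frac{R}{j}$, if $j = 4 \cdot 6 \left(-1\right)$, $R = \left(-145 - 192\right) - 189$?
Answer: $\frac{263}{12} \approx 21.917$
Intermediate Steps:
$R = -526$ ($R = -337 - 189 = -526$)
$j = -24$ ($j = 24 \left(-1\right) = -24$)
$\frac{R}{j} = - \frac{526}{-24} = \left(-526\right) \left(- \frac{1}{24}\right) = \frac{263}{12}$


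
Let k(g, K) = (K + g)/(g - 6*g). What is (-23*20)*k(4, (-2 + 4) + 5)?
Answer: 253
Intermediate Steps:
k(g, K) = -(K + g)/(5*g) (k(g, K) = (K + g)/((-5*g)) = (K + g)*(-1/(5*g)) = -(K + g)/(5*g))
(-23*20)*k(4, (-2 + 4) + 5) = (-23*20)*((⅕)*(-((-2 + 4) + 5) - 1*4)/4) = -92*(-(2 + 5) - 4)/4 = -92*(-1*7 - 4)/4 = -92*(-7 - 4)/4 = -92*(-11)/4 = -460*(-11/20) = 253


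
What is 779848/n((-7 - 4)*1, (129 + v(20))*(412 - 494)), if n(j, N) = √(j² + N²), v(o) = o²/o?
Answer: 779848*√149279645/149279645 ≈ 63.828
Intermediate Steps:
v(o) = o
n(j, N) = √(N² + j²)
779848/n((-7 - 4)*1, (129 + v(20))*(412 - 494)) = 779848/(√(((129 + 20)*(412 - 494))² + ((-7 - 4)*1)²)) = 779848/(√((149*(-82))² + (-11*1)²)) = 779848/(√((-12218)² + (-11)²)) = 779848/(√(149279524 + 121)) = 779848/(√149279645) = 779848*(√149279645/149279645) = 779848*√149279645/149279645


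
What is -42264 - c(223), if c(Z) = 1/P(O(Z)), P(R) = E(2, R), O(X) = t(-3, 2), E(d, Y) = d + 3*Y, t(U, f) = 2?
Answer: -338113/8 ≈ -42264.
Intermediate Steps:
O(X) = 2
P(R) = 2 + 3*R
c(Z) = ⅛ (c(Z) = 1/(2 + 3*2) = 1/(2 + 6) = 1/8 = ⅛)
-42264 - c(223) = -42264 - 1*⅛ = -42264 - ⅛ = -338113/8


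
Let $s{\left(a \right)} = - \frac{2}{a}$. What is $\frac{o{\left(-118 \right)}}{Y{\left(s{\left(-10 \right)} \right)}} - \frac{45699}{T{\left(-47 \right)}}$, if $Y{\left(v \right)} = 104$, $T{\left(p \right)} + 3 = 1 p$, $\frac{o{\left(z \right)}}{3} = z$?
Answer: $\frac{1183749}{1300} \approx 910.58$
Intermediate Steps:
$o{\left(z \right)} = 3 z$
$T{\left(p \right)} = -3 + p$ ($T{\left(p \right)} = -3 + 1 p = -3 + p$)
$\frac{o{\left(-118 \right)}}{Y{\left(s{\left(-10 \right)} \right)}} - \frac{45699}{T{\left(-47 \right)}} = \frac{3 \left(-118\right)}{104} - \frac{45699}{-3 - 47} = \left(-354\right) \frac{1}{104} - \frac{45699}{-50} = - \frac{177}{52} - - \frac{45699}{50} = - \frac{177}{52} + \frac{45699}{50} = \frac{1183749}{1300}$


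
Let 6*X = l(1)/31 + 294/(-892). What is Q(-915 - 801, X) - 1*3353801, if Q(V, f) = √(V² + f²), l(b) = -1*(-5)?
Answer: -3353801 + 13*√119906704868905/82956 ≈ -3.3521e+6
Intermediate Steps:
l(b) = 5
X = -2327/82956 (X = (5/31 + 294/(-892))/6 = (5*(1/31) + 294*(-1/892))/6 = (5/31 - 147/446)/6 = (⅙)*(-2327/13826) = -2327/82956 ≈ -0.028051)
Q(-915 - 801, X) - 1*3353801 = √((-915 - 801)² + (-2327/82956)²) - 1*3353801 = √((-1716)² + 5414929/6881697936) - 3353801 = √(2944656 + 5414929/6881697936) - 3353801 = √(20264233122844945/6881697936) - 3353801 = 13*√119906704868905/82956 - 3353801 = -3353801 + 13*√119906704868905/82956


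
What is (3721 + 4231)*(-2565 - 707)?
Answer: -26018944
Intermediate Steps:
(3721 + 4231)*(-2565 - 707) = 7952*(-3272) = -26018944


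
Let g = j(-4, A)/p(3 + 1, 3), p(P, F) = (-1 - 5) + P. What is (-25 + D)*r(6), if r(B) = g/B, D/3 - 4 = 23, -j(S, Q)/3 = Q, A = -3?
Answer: -42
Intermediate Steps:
j(S, Q) = -3*Q
p(P, F) = -6 + P
g = -9/2 (g = (-3*(-3))/(-6 + (3 + 1)) = 9/(-6 + 4) = 9/(-2) = 9*(-½) = -9/2 ≈ -4.5000)
D = 81 (D = 12 + 3*23 = 12 + 69 = 81)
r(B) = -9/(2*B)
(-25 + D)*r(6) = (-25 + 81)*(-9/2/6) = 56*(-9/2*⅙) = 56*(-¾) = -42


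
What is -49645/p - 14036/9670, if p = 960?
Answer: -49354171/928320 ≈ -53.165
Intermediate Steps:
-49645/p - 14036/9670 = -49645/960 - 14036/9670 = -49645*1/960 - 14036*1/9670 = -9929/192 - 7018/4835 = -49354171/928320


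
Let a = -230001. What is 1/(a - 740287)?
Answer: -1/970288 ≈ -1.0306e-6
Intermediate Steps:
1/(a - 740287) = 1/(-230001 - 740287) = 1/(-970288) = -1/970288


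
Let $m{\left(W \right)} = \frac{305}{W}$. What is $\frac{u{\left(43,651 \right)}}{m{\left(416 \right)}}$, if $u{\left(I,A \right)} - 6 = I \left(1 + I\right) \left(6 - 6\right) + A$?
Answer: $\frac{273312}{305} \approx 896.1$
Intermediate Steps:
$u{\left(I,A \right)} = 6 + A$ ($u{\left(I,A \right)} = 6 + \left(I \left(1 + I\right) \left(6 - 6\right) + A\right) = 6 + \left(I \left(1 + I\right) 0 + A\right) = 6 + \left(I 0 + A\right) = 6 + \left(0 + A\right) = 6 + A$)
$\frac{u{\left(43,651 \right)}}{m{\left(416 \right)}} = \frac{6 + 651}{305 \cdot \frac{1}{416}} = \frac{657}{305 \cdot \frac{1}{416}} = \frac{657}{\frac{305}{416}} = 657 \cdot \frac{416}{305} = \frac{273312}{305}$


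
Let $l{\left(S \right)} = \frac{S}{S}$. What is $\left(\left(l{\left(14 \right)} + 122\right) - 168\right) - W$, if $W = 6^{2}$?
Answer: $-81$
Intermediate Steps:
$l{\left(S \right)} = 1$
$W = 36$
$\left(\left(l{\left(14 \right)} + 122\right) - 168\right) - W = \left(\left(1 + 122\right) - 168\right) - 36 = \left(123 - 168\right) - 36 = -45 - 36 = -81$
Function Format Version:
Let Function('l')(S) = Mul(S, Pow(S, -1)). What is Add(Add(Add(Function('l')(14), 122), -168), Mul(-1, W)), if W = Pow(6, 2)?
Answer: -81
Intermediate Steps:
Function('l')(S) = 1
W = 36
Add(Add(Add(Function('l')(14), 122), -168), Mul(-1, W)) = Add(Add(Add(1, 122), -168), Mul(-1, 36)) = Add(Add(123, -168), -36) = Add(-45, -36) = -81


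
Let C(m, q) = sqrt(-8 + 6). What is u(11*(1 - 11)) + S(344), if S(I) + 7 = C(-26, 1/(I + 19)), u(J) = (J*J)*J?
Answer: -1331007 + I*sqrt(2) ≈ -1.331e+6 + 1.4142*I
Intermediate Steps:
C(m, q) = I*sqrt(2) (C(m, q) = sqrt(-2) = I*sqrt(2))
u(J) = J**3 (u(J) = J**2*J = J**3)
S(I) = -7 + I*sqrt(2)
u(11*(1 - 11)) + S(344) = (11*(1 - 11))**3 + (-7 + I*sqrt(2)) = (11*(-10))**3 + (-7 + I*sqrt(2)) = (-110)**3 + (-7 + I*sqrt(2)) = -1331000 + (-7 + I*sqrt(2)) = -1331007 + I*sqrt(2)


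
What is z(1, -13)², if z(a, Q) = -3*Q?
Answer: 1521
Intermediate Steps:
z(1, -13)² = (-3*(-13))² = 39² = 1521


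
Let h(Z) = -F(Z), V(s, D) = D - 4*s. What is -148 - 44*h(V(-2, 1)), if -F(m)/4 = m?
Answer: -1732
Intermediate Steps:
F(m) = -4*m
h(Z) = 4*Z (h(Z) = -(-4)*Z = 4*Z)
-148 - 44*h(V(-2, 1)) = -148 - 176*(1 - 4*(-2)) = -148 - 176*(1 + 8) = -148 - 176*9 = -148 - 44*36 = -148 - 1584 = -1732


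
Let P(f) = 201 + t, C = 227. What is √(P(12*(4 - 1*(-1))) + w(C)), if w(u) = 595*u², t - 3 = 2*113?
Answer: √30660185 ≈ 5537.2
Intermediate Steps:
t = 229 (t = 3 + 2*113 = 3 + 226 = 229)
P(f) = 430 (P(f) = 201 + 229 = 430)
√(P(12*(4 - 1*(-1))) + w(C)) = √(430 + 595*227²) = √(430 + 595*51529) = √(430 + 30659755) = √30660185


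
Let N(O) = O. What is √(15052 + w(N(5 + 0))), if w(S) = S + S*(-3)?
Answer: √15042 ≈ 122.65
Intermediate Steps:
w(S) = -2*S (w(S) = S - 3*S = -2*S)
√(15052 + w(N(5 + 0))) = √(15052 - 2*(5 + 0)) = √(15052 - 2*5) = √(15052 - 10) = √15042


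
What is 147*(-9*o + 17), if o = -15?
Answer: 22344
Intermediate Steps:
147*(-9*o + 17) = 147*(-9*(-15) + 17) = 147*(135 + 17) = 147*152 = 22344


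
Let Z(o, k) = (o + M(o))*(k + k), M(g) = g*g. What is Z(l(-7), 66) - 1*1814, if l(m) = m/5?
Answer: -43502/25 ≈ -1740.1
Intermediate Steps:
M(g) = g**2
l(m) = m/5 (l(m) = m*(1/5) = m/5)
Z(o, k) = 2*k*(o + o**2) (Z(o, k) = (o + o**2)*(k + k) = (o + o**2)*(2*k) = 2*k*(o + o**2))
Z(l(-7), 66) - 1*1814 = 2*66*((1/5)*(-7))*(1 + (1/5)*(-7)) - 1*1814 = 2*66*(-7/5)*(1 - 7/5) - 1814 = 2*66*(-7/5)*(-2/5) - 1814 = 1848/25 - 1814 = -43502/25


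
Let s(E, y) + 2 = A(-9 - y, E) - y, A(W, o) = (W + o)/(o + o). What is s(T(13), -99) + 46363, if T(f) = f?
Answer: 1208063/26 ≈ 46464.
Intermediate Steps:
A(W, o) = (W + o)/(2*o) (A(W, o) = (W + o)/((2*o)) = (W + o)*(1/(2*o)) = (W + o)/(2*o))
s(E, y) = -2 - y + (-9 + E - y)/(2*E) (s(E, y) = -2 + (((-9 - y) + E)/(2*E) - y) = -2 + ((-9 + E - y)/(2*E) - y) = -2 + (-y + (-9 + E - y)/(2*E)) = -2 - y + (-9 + E - y)/(2*E))
s(T(13), -99) + 46363 = (1/2)*(-9 + 13 - 1*(-99) - 2*13*(2 - 99))/13 + 46363 = (1/2)*(1/13)*(-9 + 13 + 99 - 2*13*(-97)) + 46363 = (1/2)*(1/13)*(-9 + 13 + 99 + 2522) + 46363 = (1/2)*(1/13)*2625 + 46363 = 2625/26 + 46363 = 1208063/26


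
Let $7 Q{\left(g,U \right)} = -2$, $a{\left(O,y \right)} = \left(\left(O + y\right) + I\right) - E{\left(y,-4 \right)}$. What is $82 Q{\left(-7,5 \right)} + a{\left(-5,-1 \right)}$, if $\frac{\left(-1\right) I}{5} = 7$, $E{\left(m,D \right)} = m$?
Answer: $- \frac{444}{7} \approx -63.429$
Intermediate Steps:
$I = -35$ ($I = \left(-5\right) 7 = -35$)
$a{\left(O,y \right)} = -35 + O$ ($a{\left(O,y \right)} = \left(\left(O + y\right) - 35\right) - y = \left(-35 + O + y\right) - y = -35 + O$)
$Q{\left(g,U \right)} = - \frac{2}{7}$ ($Q{\left(g,U \right)} = \frac{1}{7} \left(-2\right) = - \frac{2}{7}$)
$82 Q{\left(-7,5 \right)} + a{\left(-5,-1 \right)} = 82 \left(- \frac{2}{7}\right) - 40 = - \frac{164}{7} - 40 = - \frac{444}{7}$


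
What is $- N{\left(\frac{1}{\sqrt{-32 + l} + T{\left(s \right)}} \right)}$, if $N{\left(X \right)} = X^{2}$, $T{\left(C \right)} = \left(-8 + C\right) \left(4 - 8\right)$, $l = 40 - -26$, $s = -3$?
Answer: $- \frac{1}{\left(44 + \sqrt{34}\right)^{2}} \approx -0.00040272$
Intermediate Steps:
$l = 66$ ($l = 40 + 26 = 66$)
$T{\left(C \right)} = 32 - 4 C$ ($T{\left(C \right)} = \left(-8 + C\right) \left(-4\right) = 32 - 4 C$)
$- N{\left(\frac{1}{\sqrt{-32 + l} + T{\left(s \right)}} \right)} = - \left(\frac{1}{\sqrt{-32 + 66} + \left(32 - -12\right)}\right)^{2} = - \left(\frac{1}{\sqrt{34} + \left(32 + 12\right)}\right)^{2} = - \left(\frac{1}{\sqrt{34} + 44}\right)^{2} = - \left(\frac{1}{44 + \sqrt{34}}\right)^{2} = - \frac{1}{\left(44 + \sqrt{34}\right)^{2}}$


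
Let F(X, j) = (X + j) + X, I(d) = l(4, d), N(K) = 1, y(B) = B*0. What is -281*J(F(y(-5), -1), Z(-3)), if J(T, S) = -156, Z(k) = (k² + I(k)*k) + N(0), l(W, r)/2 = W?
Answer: 43836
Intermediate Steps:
l(W, r) = 2*W
y(B) = 0
I(d) = 8 (I(d) = 2*4 = 8)
F(X, j) = j + 2*X
Z(k) = 1 + k² + 8*k (Z(k) = (k² + 8*k) + 1 = 1 + k² + 8*k)
-281*J(F(y(-5), -1), Z(-3)) = -281*(-156) = 43836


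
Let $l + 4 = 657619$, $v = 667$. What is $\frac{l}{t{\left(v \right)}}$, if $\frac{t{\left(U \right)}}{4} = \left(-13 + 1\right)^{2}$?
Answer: $\frac{219205}{192} \approx 1141.7$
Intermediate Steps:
$l = 657615$ ($l = -4 + 657619 = 657615$)
$t{\left(U \right)} = 576$ ($t{\left(U \right)} = 4 \left(-13 + 1\right)^{2} = 4 \left(-12\right)^{2} = 4 \cdot 144 = 576$)
$\frac{l}{t{\left(v \right)}} = \frac{657615}{576} = 657615 \cdot \frac{1}{576} = \frac{219205}{192}$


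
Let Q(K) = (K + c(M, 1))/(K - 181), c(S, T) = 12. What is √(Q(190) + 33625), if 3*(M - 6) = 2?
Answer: √302827/3 ≈ 183.43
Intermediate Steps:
M = 20/3 (M = 6 + (⅓)*2 = 6 + ⅔ = 20/3 ≈ 6.6667)
Q(K) = (12 + K)/(-181 + K) (Q(K) = (K + 12)/(K - 181) = (12 + K)/(-181 + K))
√(Q(190) + 33625) = √((12 + 190)/(-181 + 190) + 33625) = √(202/9 + 33625) = √(302827/9) = √302827/3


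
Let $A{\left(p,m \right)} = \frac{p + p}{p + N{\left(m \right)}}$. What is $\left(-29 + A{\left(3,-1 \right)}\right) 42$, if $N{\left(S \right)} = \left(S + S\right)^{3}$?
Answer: $- \frac{6342}{5} \approx -1268.4$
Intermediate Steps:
$N{\left(S \right)} = 8 S^{3}$ ($N{\left(S \right)} = \left(2 S\right)^{3} = 8 S^{3}$)
$A{\left(p,m \right)} = \frac{2 p}{p + 8 m^{3}}$ ($A{\left(p,m \right)} = \frac{p + p}{p + 8 m^{3}} = \frac{2 p}{p + 8 m^{3}}$)
$\left(-29 + A{\left(3,-1 \right)}\right) 42 = \left(-29 + 2 \cdot 3 \frac{1}{3 + 8 \left(-1\right)^{3}}\right) 42 = \left(-29 + 2 \cdot 3 \frac{1}{3 + 8 \left(-1\right)}\right) 42 = \left(-29 + 2 \cdot 3 \frac{1}{3 - 8}\right) 42 = \left(-29 + 2 \cdot 3 \frac{1}{-5}\right) 42 = \left(-29 + 2 \cdot 3 \left(- \frac{1}{5}\right)\right) 42 = \left(-29 - \frac{6}{5}\right) 42 = \left(- \frac{151}{5}\right) 42 = - \frac{6342}{5}$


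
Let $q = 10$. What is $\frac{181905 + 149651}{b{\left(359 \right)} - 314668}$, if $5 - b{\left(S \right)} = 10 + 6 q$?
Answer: $- \frac{331556}{314733} \approx -1.0535$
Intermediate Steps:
$b{\left(S \right)} = -65$ ($b{\left(S \right)} = 5 - \left(10 + 6 \cdot 10\right) = 5 - \left(10 + 60\right) = 5 - 70 = -65$)
$\frac{181905 + 149651}{b{\left(359 \right)} - 314668} = \frac{181905 + 149651}{-65 - 314668} = \frac{331556}{-314733} = 331556 \left(- \frac{1}{314733}\right) = - \frac{331556}{314733}$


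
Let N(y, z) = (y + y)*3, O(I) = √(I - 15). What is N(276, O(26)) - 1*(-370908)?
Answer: 372564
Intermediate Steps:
O(I) = √(-15 + I)
N(y, z) = 6*y (N(y, z) = (2*y)*3 = 6*y)
N(276, O(26)) - 1*(-370908) = 6*276 - 1*(-370908) = 1656 + 370908 = 372564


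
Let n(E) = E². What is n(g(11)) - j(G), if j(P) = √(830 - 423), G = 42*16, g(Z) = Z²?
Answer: 14641 - √407 ≈ 14621.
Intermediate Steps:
G = 672
j(P) = √407
n(g(11)) - j(G) = (11²)² - √407 = 121² - √407 = 14641 - √407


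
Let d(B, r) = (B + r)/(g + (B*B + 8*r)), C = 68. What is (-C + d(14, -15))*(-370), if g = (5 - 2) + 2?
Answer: 2038330/81 ≈ 25165.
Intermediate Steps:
g = 5 (g = 3 + 2 = 5)
d(B, r) = (B + r)/(5 + B² + 8*r) (d(B, r) = (B + r)/(5 + (B*B + 8*r)) = (B + r)/(5 + (B² + 8*r)) = (B + r)/(5 + B² + 8*r))
(-C + d(14, -15))*(-370) = (-1*68 + (14 - 15)/(5 + 14² + 8*(-15)))*(-370) = (-68 - 1/(5 + 196 - 120))*(-370) = (-68 - 1/81)*(-370) = -5509/81*(-370) = 2038330/81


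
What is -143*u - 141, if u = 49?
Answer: -7148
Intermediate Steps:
-143*u - 141 = -143*49 - 141 = -7007 - 141 = -7148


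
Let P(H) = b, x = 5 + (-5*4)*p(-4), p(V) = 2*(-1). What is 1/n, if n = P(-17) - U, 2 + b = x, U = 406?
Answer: -1/363 ≈ -0.0027548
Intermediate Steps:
p(V) = -2
x = 45 (x = 5 - 5*4*(-2) = 5 - 20*(-2) = 5 + 40 = 45)
b = 43 (b = -2 + 45 = 43)
P(H) = 43
n = -363 (n = 43 - 1*406 = 43 - 406 = -363)
1/n = 1/(-363) = -1/363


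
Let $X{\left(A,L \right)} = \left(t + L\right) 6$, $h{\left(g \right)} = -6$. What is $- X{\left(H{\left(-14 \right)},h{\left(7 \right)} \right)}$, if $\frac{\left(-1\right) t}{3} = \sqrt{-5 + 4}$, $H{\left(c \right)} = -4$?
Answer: $36 + 18 i \approx 36.0 + 18.0 i$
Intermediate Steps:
$t = - 3 i$ ($t = - 3 \sqrt{-5 + 4} = - 3 \sqrt{-1} = - 3 i \approx - 3.0 i$)
$X{\left(A,L \right)} = - 18 i + 6 L$ ($X{\left(A,L \right)} = \left(- 3 i + L\right) 6 = \left(L - 3 i\right) 6 = - 18 i + 6 L$)
$- X{\left(H{\left(-14 \right)},h{\left(7 \right)} \right)} = - (- 18 i + 6 \left(-6\right)) = - (- 18 i - 36) = - (-36 - 18 i) = 36 + 18 i$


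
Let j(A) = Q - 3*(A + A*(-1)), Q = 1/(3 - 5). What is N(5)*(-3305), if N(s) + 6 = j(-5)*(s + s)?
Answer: 36355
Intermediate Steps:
Q = -1/2 (Q = 1/(-2) = -1/2 ≈ -0.50000)
j(A) = -1/2 (j(A) = -1/2 - 3*(A + A*(-1)) = -1/2 - 3*(A - A) = -1/2 - 3*0 = -1/2 + 0 = -1/2)
N(s) = -6 - s (N(s) = -6 - (s + s)/2 = -6 - s)
N(5)*(-3305) = (-6 - 1*5)*(-3305) = (-6 - 5)*(-3305) = -11*(-3305) = 36355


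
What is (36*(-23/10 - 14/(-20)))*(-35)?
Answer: 2016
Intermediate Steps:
(36*(-23/10 - 14/(-20)))*(-35) = (36*(-23*1/10 - 14*(-1/20)))*(-35) = (36*(-23/10 + 7/10))*(-35) = (36*(-8/5))*(-35) = -288/5*(-35) = 2016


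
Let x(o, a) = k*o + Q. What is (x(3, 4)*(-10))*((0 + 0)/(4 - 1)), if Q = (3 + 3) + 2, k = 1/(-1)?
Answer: 0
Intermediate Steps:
k = -1 (k = 1*(-1) = -1)
Q = 8 (Q = 6 + 2 = 8)
x(o, a) = 8 - o (x(o, a) = -o + 8 = 8 - o)
(x(3, 4)*(-10))*((0 + 0)/(4 - 1)) = ((8 - 1*3)*(-10))*((0 + 0)/(4 - 1)) = ((8 - 3)*(-10))*(0/3) = (5*(-10))*(0*(⅓)) = -50*0 = 0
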